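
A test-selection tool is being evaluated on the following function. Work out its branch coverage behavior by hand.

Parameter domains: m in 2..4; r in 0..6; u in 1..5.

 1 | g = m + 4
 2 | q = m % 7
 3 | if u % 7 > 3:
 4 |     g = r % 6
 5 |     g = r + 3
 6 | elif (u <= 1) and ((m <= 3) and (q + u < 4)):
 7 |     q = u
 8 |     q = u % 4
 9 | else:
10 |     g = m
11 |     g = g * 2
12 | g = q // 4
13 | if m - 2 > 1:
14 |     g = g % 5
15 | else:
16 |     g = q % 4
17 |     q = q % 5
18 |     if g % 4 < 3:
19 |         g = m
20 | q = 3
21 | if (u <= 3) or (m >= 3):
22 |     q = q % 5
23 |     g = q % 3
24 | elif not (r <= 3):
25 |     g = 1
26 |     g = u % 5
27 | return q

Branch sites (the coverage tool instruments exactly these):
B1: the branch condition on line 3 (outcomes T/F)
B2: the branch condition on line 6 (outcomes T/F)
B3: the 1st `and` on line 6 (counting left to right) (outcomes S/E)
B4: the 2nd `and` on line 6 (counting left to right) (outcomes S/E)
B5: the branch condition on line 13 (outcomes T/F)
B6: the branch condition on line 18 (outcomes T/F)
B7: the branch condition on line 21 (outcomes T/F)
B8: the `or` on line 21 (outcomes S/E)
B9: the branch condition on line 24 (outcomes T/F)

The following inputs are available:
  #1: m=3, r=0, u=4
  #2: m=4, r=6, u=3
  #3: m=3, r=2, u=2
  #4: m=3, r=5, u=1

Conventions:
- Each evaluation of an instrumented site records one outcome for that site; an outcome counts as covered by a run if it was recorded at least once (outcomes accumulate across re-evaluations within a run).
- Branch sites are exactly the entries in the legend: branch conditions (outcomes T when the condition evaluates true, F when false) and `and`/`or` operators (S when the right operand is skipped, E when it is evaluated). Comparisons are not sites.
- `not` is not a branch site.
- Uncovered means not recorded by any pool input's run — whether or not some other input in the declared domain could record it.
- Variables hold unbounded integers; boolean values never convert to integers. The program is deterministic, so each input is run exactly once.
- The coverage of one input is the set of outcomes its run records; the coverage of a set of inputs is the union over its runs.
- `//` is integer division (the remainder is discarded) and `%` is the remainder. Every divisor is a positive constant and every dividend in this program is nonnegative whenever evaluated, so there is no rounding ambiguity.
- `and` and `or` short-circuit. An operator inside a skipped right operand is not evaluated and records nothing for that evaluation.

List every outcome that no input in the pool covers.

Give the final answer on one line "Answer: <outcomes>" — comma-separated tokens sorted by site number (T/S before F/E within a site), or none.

input #1, m=3, r=0, u=4: events B1->T, B5->F, B6->F, B8->E, B7->T; outcomes B1=T, B5=F, B6=F, B7=T, B8=E
input #2, m=4, r=6, u=3: events B1->F, B3->S, B2->F, B5->T, B8->S, B7->T; outcomes B1=F, B2=F, B3=S, B5=T, B7=T, B8=S
input #3, m=3, r=2, u=2: events B1->F, B3->S, B2->F, B5->F, B6->F, B8->S, B7->T; outcomes B1=F, B2=F, B3=S, B5=F, B6=F, B7=T, B8=S
input #4, m=3, r=5, u=1: events B1->F, B3->E, B4->E, B2->F, B5->F, B6->F, B8->S, B7->T; outcomes B1=F, B2=F, B3=E, B4=E, B5=F, B6=F, B7=T, B8=S
union over the pool: B1=T, B1=F, B2=F, B3=S, B3=E, B4=E, B5=T, B5=F, B6=F, B7=T, B8=S, B8=E
uncovered (6 of 18): B2=T, B4=S, B6=T, B7=F, B9=T, B9=F

Answer: B2=T, B4=S, B6=T, B7=F, B9=T, B9=F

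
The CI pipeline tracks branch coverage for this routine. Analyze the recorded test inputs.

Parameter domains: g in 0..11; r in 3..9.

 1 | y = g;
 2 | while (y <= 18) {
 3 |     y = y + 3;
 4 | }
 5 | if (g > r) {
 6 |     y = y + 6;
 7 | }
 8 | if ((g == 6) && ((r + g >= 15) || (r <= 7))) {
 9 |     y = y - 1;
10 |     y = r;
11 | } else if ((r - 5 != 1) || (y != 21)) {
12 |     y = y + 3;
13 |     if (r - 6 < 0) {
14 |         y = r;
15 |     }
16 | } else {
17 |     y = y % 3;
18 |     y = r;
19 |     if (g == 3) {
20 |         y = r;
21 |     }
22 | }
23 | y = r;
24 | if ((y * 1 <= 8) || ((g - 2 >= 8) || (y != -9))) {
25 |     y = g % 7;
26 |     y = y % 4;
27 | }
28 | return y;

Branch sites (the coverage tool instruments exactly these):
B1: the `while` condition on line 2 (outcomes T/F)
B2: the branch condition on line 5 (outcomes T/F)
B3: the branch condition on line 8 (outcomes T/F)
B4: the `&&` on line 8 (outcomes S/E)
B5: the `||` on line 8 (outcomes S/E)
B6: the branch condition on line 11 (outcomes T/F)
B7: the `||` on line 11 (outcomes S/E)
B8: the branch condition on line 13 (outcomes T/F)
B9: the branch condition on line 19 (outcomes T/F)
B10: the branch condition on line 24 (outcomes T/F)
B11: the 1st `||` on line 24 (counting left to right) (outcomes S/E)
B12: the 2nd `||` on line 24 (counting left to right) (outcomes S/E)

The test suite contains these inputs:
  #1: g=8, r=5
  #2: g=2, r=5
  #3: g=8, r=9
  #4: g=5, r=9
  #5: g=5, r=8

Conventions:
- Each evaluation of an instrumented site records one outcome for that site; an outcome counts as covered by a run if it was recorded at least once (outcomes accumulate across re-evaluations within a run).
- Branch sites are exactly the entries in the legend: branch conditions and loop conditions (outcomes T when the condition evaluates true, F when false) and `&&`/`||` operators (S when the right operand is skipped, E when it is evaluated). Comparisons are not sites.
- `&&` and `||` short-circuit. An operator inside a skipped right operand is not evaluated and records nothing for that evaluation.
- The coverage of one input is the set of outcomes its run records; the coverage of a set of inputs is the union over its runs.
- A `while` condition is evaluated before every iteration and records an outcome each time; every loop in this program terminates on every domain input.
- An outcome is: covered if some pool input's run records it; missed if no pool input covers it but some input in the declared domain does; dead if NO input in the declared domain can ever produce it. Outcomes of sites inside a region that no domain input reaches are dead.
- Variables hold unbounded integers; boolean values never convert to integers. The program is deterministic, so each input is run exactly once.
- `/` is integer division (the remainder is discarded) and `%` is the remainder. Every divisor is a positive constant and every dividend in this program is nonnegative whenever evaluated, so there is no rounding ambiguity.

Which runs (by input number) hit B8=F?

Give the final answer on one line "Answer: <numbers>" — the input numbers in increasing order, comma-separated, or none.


input #1 (g=8, r=5): does not produce B8=F
input #2 (g=2, r=5): does not produce B8=F
input #3 (g=8, r=9): produces B8=F
input #4 (g=5, r=9): produces B8=F
input #5 (g=5, r=8): produces B8=F
Answer: 3, 4, 5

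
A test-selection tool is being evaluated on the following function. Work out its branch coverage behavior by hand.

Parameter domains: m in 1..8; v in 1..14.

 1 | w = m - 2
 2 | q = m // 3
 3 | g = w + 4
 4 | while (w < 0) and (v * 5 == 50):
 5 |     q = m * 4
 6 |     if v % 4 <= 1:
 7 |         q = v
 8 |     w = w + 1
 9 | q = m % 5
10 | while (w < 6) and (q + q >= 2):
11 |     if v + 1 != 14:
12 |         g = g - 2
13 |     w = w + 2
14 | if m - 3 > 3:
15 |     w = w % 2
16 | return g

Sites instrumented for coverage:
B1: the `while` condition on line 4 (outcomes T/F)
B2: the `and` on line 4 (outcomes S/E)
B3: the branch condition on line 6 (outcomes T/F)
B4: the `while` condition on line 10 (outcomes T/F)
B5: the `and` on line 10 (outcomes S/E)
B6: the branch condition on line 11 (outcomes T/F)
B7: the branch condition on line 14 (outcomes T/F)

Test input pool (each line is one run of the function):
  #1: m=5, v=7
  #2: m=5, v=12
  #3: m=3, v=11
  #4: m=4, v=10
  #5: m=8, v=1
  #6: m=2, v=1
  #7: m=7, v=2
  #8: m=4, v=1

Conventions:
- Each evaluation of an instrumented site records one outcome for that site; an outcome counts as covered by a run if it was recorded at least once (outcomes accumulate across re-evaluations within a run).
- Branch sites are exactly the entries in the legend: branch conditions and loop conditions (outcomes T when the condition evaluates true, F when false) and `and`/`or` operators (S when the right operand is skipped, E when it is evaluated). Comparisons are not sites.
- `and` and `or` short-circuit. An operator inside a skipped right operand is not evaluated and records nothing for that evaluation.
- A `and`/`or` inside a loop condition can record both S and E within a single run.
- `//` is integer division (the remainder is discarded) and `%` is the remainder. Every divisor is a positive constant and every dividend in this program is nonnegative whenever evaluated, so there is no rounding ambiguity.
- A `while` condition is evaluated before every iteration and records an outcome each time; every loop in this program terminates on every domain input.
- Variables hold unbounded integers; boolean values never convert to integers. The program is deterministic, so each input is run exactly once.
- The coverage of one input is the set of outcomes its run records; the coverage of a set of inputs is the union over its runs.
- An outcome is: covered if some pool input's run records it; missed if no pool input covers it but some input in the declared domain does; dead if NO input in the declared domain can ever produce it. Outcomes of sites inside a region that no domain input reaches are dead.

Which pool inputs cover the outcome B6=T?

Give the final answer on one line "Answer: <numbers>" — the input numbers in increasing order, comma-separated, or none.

input #1 (m=5, v=7): never hits B6=T
input #2 (m=5, v=12): never hits B6=T
input #3 (m=3, v=11): hits B6=T
input #4 (m=4, v=10): hits B6=T
input #5 (m=8, v=1): never hits B6=T
input #6 (m=2, v=1): hits B6=T
input #7 (m=7, v=2): hits B6=T
input #8 (m=4, v=1): hits B6=T

Answer: 3, 4, 6, 7, 8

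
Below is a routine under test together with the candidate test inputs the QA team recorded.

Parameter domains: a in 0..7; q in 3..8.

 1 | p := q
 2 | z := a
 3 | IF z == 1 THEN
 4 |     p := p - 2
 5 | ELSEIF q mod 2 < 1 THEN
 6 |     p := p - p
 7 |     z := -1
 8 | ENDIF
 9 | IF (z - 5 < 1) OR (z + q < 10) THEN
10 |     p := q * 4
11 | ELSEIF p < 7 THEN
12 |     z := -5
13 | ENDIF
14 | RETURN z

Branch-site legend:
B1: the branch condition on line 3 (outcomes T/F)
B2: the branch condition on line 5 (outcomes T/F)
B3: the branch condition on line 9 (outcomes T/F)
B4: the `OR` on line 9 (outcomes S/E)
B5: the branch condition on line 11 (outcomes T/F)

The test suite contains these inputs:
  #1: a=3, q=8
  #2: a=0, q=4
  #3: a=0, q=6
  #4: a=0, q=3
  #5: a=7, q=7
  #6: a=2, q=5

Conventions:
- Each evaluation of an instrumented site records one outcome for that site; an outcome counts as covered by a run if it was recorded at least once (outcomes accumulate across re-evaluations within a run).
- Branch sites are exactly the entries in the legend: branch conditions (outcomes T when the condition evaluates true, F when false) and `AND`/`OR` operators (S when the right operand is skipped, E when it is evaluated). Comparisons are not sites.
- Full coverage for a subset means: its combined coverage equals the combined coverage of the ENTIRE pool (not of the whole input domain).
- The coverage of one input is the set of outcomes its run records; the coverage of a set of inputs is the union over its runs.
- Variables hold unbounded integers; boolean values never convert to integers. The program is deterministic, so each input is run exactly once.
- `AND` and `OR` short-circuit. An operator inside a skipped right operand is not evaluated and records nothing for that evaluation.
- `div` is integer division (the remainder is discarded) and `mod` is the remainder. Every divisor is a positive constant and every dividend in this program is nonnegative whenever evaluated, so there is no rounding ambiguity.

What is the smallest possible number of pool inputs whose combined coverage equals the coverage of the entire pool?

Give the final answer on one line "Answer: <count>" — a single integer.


input #1, a=3, q=8: events B1->F, B2->T, B4->S, B3->T; outcomes B1=F, B2=T, B3=T, B4=S
input #2, a=0, q=4: events B1->F, B2->T, B4->S, B3->T; outcomes B1=F, B2=T, B3=T, B4=S
input #3, a=0, q=6: events B1->F, B2->T, B4->S, B3->T; outcomes B1=F, B2=T, B3=T, B4=S
input #4, a=0, q=3: events B1->F, B2->F, B4->S, B3->T; outcomes B1=F, B2=F, B3=T, B4=S
input #5, a=7, q=7: events B1->F, B2->F, B4->E, B3->F, B5->F; outcomes B1=F, B2=F, B3=F, B4=E, B5=F
input #6, a=2, q=5: events B1->F, B2->F, B4->S, B3->T; outcomes B1=F, B2=F, B3=T, B4=S
pool-wide coverage (8 outcomes): B1=F, B2=T, B2=F, B3=T, B3=F, B4=S, B4=E, B5=F
every size-1 subset falls short of the 8 outcomes (best: 5/8)
the canonical winner is {1, 5}: size 2, full 8-outcome coverage, earliest index list among size-2 covers
Answer: 2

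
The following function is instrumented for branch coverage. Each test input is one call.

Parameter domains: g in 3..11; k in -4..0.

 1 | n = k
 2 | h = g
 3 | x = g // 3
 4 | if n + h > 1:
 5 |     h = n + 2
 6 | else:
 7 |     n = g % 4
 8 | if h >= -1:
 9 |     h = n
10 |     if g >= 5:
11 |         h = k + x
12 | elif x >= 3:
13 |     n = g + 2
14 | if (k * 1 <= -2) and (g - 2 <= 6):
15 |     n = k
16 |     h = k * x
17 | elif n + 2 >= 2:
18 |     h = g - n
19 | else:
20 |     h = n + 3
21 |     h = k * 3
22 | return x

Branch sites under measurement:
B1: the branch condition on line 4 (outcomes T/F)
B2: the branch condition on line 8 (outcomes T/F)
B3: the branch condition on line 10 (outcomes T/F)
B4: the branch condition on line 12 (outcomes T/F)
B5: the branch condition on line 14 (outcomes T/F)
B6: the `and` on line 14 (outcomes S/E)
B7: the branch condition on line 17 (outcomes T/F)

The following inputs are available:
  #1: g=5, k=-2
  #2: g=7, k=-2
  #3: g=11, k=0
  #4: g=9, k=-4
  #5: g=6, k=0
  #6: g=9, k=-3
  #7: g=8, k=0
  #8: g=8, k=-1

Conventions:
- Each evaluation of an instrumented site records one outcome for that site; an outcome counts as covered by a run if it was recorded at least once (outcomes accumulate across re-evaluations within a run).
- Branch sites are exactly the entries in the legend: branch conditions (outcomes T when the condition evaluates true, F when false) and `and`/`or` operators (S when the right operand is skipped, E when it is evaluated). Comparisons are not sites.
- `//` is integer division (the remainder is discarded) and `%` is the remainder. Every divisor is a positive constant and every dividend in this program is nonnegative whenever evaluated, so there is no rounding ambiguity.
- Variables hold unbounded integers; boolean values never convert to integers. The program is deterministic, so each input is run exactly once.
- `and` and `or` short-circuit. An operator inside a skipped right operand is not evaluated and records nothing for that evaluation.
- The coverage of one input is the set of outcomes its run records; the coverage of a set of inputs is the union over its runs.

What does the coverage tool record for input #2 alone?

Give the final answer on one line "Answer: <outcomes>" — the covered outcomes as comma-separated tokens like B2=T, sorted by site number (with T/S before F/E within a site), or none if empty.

Running input #2 (g=7, k=-2), event by event:
  B1->T, B2->T, B3->T, B6->E, B5->T
distinct outcomes covered: B1=T, B2=T, B3=T, B5=T, B6=E

Answer: B1=T, B2=T, B3=T, B5=T, B6=E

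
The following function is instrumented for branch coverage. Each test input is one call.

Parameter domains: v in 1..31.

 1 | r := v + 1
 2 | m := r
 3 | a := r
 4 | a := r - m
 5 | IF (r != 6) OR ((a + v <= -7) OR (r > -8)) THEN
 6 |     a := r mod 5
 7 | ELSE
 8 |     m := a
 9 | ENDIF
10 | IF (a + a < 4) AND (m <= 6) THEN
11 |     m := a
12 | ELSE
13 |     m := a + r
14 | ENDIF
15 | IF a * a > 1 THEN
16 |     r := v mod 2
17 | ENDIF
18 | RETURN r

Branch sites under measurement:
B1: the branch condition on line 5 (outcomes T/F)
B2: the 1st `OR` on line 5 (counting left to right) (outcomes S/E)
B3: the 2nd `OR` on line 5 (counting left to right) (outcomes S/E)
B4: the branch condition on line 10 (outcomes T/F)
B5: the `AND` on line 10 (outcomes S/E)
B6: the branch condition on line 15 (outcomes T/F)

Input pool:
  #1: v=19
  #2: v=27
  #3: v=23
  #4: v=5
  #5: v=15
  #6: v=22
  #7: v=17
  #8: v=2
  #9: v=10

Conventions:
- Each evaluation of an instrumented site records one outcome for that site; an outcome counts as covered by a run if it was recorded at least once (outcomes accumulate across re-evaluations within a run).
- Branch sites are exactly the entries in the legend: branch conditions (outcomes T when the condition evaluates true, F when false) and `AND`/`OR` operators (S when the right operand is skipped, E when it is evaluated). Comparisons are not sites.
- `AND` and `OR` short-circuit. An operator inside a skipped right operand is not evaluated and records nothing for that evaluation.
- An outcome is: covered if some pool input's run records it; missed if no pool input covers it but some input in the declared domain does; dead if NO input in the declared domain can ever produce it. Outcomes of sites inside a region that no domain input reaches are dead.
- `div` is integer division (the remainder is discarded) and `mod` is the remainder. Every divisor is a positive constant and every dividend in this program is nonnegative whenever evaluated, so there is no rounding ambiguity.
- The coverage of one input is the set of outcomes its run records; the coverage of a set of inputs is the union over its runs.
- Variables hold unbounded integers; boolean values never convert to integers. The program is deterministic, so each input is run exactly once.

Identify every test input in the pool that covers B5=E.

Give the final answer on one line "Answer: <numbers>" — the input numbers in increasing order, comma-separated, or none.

input #1 (v=19): records B5=E
input #2 (v=27): does not record B5=E
input #3 (v=23): does not record B5=E
input #4 (v=5): records B5=E
input #5 (v=15): records B5=E
input #6 (v=22): does not record B5=E
input #7 (v=17): does not record B5=E
input #8 (v=2): does not record B5=E
input #9 (v=10): records B5=E

Answer: 1, 4, 5, 9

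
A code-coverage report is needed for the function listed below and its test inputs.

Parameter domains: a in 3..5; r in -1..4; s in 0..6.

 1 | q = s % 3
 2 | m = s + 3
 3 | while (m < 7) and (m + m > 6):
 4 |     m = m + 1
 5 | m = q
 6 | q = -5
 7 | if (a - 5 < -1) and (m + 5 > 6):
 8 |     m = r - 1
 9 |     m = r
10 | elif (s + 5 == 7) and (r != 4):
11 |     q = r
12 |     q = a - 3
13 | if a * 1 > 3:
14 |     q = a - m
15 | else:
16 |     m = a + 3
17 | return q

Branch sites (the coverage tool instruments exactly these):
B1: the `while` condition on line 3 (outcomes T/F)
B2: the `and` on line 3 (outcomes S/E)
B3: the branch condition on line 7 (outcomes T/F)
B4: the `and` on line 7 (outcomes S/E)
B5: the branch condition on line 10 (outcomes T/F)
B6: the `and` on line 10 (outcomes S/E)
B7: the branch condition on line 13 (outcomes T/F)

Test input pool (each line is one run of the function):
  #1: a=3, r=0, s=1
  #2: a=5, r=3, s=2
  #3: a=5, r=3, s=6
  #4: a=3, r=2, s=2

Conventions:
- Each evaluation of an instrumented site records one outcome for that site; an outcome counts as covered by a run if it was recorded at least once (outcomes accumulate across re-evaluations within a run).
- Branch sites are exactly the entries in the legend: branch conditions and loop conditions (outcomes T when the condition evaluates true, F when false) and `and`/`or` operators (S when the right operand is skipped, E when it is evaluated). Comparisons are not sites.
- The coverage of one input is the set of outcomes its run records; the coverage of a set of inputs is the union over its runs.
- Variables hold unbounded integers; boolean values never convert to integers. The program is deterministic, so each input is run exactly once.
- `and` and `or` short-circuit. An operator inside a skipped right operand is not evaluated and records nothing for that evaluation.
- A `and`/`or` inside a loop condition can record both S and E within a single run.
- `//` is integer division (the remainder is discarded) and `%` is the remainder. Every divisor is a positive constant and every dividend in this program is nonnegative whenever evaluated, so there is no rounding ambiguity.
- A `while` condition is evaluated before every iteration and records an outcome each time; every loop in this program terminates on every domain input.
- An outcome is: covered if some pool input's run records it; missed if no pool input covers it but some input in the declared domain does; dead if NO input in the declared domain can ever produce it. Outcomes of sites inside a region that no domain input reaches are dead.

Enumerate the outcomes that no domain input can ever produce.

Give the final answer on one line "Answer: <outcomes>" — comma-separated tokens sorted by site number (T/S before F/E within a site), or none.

sweeping the full domain (126 inputs) for each outcome:
  reachable outcomes have witnesses, e.g. B1=T (e.g. a=3, r=-1, s=1), B1=F (e.g. a=3, r=-1, s=0), B2=S (e.g. a=3, r=-1, s=1), B2=E (e.g. a=3, r=-1, s=0)

Answer: none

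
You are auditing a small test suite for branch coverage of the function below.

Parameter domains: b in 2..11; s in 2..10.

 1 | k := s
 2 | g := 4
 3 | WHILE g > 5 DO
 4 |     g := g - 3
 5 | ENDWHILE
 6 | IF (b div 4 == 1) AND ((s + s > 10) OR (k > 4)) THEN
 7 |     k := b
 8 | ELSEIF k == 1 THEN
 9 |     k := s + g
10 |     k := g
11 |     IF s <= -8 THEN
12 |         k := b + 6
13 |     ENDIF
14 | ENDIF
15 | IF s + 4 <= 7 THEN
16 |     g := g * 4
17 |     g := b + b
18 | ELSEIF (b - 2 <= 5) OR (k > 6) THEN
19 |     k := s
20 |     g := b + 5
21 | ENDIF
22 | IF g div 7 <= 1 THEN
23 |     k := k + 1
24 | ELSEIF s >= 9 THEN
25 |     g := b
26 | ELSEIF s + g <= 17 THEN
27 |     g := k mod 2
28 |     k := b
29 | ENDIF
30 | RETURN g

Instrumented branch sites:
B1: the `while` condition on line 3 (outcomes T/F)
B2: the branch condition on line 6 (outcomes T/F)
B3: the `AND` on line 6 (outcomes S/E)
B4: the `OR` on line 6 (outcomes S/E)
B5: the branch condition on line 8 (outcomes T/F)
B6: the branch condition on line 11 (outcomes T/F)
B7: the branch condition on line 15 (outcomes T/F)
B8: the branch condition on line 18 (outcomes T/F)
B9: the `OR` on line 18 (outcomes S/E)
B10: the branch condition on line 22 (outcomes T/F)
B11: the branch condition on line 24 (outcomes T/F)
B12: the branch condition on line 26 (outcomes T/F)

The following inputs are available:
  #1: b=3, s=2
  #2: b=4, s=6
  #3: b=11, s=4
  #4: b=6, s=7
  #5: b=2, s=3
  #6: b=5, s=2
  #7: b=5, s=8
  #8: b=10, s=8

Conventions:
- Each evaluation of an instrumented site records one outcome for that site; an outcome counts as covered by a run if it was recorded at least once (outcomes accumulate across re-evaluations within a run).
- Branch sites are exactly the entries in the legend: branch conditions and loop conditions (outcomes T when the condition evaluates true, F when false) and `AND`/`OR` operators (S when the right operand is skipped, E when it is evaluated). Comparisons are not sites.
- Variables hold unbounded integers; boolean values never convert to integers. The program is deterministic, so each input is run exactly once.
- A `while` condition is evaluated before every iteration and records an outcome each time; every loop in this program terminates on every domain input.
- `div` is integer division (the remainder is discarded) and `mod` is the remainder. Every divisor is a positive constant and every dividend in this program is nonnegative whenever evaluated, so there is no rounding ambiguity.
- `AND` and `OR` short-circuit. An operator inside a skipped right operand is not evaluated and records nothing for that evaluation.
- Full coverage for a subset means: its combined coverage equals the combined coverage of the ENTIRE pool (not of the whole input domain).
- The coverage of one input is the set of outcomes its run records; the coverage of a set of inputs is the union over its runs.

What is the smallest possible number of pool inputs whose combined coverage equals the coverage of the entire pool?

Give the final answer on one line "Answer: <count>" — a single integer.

run #1 (b=3, s=2) records B1=F, B2=F, B3=S, B5=F, B7=T, B10=T
run #2 (b=4, s=6) records B1=F, B2=T, B3=E, B4=S, B7=F, B8=T, B9=S, B10=T
run #3 (b=11, s=4) records B1=F, B2=F, B3=S, B5=F, B7=F, B8=F, B9=E, B10=T
run #4 (b=6, s=7) records B1=F, B2=T, B3=E, B4=S, B7=F, B8=T, B9=S, B10=T
run #5 (b=2, s=3) records B1=F, B2=F, B3=S, B5=F, B7=T, B10=T
run #6 (b=5, s=2) records B1=F, B2=F, B3=E, B4=E, B5=F, B7=T, B10=T
run #7 (b=5, s=8) records B1=F, B2=T, B3=E, B4=S, B7=F, B8=T, B9=S, B10=T
run #8 (b=10, s=8) records B1=F, B2=F, B3=S, B5=F, B7=F, B8=T, B9=E, B10=F, B11=F, B12=F
together the pool reaches 18 outcomes: B1=F, B2=T, B2=F, B3=S, B3=E, B4=S, B4=E, B5=F, B7=T, B7=F, B8=T, B8=F, B9=S, B9=E, B10=T, B10=F, B11=F, B12=F
checked all size-1 subsets: none covers 18 outcomes (max 10/18)
checked all size-2 subsets: none covers 18 outcomes (max 15/18)
checked all size-3 subsets: none covers 18 outcomes (max 17/18)
size 4: inputs {2, 3, 6, 8} cover all 18 outcomes, and no lexicographically smaller subset of this size does

Answer: 4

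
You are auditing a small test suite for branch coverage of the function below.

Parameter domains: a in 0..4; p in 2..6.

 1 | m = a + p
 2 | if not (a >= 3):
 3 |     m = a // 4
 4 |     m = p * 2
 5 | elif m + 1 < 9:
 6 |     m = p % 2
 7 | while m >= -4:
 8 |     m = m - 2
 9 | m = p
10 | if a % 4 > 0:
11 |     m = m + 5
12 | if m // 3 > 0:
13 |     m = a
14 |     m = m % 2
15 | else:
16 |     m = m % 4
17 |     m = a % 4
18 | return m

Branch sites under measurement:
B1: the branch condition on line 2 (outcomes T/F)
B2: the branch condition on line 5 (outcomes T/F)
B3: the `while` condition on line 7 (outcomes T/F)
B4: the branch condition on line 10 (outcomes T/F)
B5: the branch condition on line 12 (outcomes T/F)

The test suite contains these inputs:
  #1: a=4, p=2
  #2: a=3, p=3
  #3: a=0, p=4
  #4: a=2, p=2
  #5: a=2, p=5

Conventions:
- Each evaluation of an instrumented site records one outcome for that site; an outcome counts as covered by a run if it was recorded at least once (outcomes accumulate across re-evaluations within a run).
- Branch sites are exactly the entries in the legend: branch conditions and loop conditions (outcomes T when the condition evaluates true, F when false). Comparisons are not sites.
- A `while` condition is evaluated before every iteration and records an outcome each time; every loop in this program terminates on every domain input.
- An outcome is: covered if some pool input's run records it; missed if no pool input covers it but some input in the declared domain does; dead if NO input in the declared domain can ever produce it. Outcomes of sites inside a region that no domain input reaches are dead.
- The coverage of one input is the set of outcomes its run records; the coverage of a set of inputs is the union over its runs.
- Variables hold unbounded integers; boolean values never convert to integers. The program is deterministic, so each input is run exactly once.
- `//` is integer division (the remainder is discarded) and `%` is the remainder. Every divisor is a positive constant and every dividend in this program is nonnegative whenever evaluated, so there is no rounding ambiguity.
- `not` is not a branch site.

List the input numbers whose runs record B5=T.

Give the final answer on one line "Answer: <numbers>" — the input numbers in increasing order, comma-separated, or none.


input #1 (a=4, p=2): does not record B5=T
input #2 (a=3, p=3): records B5=T
input #3 (a=0, p=4): records B5=T
input #4 (a=2, p=2): records B5=T
input #5 (a=2, p=5): records B5=T
Answer: 2, 3, 4, 5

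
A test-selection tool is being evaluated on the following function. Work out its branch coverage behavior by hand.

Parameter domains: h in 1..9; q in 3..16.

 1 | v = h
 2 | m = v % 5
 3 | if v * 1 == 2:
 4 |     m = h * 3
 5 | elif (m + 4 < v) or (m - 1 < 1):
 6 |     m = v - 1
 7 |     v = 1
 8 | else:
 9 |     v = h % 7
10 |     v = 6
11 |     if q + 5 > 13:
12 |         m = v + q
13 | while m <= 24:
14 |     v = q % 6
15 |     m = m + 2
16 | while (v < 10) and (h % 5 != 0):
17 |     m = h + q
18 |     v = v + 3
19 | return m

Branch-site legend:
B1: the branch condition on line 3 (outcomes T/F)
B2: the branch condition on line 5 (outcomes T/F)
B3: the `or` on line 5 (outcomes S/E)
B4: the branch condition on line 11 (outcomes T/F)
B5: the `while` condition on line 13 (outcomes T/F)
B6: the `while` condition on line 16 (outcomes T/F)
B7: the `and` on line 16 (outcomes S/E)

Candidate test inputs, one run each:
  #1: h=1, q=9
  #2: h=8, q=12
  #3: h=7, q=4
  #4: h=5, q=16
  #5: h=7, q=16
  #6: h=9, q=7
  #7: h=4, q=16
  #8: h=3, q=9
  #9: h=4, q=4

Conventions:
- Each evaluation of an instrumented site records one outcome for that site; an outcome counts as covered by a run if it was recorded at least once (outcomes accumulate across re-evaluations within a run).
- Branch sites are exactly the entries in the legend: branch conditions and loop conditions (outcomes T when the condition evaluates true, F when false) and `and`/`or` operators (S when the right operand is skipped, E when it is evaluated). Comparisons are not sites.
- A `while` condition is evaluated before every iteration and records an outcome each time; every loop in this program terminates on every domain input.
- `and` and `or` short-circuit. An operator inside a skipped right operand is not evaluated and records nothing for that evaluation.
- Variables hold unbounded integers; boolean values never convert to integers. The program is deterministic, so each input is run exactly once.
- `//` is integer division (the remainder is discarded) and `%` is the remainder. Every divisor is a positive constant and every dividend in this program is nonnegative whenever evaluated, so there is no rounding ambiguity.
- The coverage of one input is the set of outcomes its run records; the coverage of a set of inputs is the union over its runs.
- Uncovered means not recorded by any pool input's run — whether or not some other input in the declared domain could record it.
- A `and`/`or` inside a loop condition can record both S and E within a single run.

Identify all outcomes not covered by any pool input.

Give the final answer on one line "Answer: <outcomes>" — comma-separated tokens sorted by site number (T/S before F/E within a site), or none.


input #1 (h=1, q=9): covers B1=F, B2=T, B3=E, B5=T, B5=F, B6=T, B6=F, B7=S, B7=E
input #2 (h=8, q=12): covers B1=F, B2=T, B3=S, B5=T, B5=F, B6=T, B6=F, B7=S, B7=E
input #3 (h=7, q=4): covers B1=F, B2=T, B3=S, B5=T, B5=F, B6=T, B6=F, B7=S, B7=E
input #4 (h=5, q=16): covers B1=F, B2=T, B3=S, B5=T, B5=F, B6=F, B7=E
input #5 (h=7, q=16): covers B1=F, B2=T, B3=S, B5=T, B5=F, B6=T, B6=F, B7=S, B7=E
input #6 (h=9, q=7): covers B1=F, B2=T, B3=S, B5=T, B5=F, B6=T, B6=F, B7=S, B7=E
input #7 (h=4, q=16): covers B1=F, B2=F, B3=E, B4=T, B5=T, B5=F, B6=T, B6=F, B7=S, B7=E
input #8 (h=3, q=9): covers B1=F, B2=F, B3=E, B4=T, B5=T, B5=F, B6=T, B6=F, B7=S, B7=E
input #9 (h=4, q=4): covers B1=F, B2=F, B3=E, B4=F, B5=T, B5=F, B6=T, B6=F, B7=S, B7=E
union over the pool: B1=F, B2=T, B2=F, B3=S, B3=E, B4=T, B4=F, B5=T, B5=F, B6=T, B6=F, B7=S, B7=E
uncovered (1 of 14): B1=T
Answer: B1=T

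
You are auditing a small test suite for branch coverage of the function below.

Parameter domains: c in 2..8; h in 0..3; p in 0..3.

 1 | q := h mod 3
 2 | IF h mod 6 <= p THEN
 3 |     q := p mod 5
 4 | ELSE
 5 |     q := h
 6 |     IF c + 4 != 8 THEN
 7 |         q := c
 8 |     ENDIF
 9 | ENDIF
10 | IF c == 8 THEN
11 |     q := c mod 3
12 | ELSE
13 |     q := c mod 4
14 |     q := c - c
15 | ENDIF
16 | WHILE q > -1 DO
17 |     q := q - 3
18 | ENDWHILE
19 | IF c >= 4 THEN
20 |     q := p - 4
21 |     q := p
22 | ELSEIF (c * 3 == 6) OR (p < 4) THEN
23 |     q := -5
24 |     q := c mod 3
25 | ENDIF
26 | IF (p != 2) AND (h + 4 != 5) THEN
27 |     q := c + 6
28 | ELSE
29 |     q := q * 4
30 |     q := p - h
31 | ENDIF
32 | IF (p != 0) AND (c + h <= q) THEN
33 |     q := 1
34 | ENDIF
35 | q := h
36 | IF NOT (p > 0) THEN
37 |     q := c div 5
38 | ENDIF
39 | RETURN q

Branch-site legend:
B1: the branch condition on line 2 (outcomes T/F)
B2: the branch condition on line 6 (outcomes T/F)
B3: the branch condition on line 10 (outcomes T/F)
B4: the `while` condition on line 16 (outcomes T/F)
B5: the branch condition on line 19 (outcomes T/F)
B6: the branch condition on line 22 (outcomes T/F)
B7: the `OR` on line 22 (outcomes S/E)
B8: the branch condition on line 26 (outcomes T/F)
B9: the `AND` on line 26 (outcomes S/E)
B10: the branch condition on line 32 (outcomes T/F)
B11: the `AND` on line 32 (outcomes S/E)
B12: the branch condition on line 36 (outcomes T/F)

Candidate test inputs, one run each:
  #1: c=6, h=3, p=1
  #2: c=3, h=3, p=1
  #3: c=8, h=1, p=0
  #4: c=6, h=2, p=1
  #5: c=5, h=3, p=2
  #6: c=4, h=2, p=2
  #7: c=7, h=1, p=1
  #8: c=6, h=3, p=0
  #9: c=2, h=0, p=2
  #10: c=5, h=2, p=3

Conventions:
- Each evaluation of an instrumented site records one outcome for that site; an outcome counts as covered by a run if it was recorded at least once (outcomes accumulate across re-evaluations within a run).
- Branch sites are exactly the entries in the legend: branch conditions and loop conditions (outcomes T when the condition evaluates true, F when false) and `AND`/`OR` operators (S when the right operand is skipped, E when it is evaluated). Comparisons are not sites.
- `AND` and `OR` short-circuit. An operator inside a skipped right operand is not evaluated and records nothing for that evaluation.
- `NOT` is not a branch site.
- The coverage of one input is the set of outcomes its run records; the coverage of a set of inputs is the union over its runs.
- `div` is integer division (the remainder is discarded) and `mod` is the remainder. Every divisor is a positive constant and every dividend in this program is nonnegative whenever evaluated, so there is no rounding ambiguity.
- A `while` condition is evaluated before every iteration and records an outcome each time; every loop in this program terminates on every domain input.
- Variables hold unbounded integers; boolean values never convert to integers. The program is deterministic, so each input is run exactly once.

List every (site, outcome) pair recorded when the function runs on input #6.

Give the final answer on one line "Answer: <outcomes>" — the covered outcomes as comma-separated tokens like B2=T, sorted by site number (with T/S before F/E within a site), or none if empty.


Tracing the run of input #6 (c=4, h=2, p=2):
  B1->T, B3->F, B4->T, B4->F, B5->T, B9->S, B8->F, B11->E, B10->F, B12->F
distinct outcomes covered: B1=T, B3=F, B4=T, B4=F, B5=T, B8=F, B9=S, B10=F, B11=E, B12=F
Answer: B1=T, B3=F, B4=T, B4=F, B5=T, B8=F, B9=S, B10=F, B11=E, B12=F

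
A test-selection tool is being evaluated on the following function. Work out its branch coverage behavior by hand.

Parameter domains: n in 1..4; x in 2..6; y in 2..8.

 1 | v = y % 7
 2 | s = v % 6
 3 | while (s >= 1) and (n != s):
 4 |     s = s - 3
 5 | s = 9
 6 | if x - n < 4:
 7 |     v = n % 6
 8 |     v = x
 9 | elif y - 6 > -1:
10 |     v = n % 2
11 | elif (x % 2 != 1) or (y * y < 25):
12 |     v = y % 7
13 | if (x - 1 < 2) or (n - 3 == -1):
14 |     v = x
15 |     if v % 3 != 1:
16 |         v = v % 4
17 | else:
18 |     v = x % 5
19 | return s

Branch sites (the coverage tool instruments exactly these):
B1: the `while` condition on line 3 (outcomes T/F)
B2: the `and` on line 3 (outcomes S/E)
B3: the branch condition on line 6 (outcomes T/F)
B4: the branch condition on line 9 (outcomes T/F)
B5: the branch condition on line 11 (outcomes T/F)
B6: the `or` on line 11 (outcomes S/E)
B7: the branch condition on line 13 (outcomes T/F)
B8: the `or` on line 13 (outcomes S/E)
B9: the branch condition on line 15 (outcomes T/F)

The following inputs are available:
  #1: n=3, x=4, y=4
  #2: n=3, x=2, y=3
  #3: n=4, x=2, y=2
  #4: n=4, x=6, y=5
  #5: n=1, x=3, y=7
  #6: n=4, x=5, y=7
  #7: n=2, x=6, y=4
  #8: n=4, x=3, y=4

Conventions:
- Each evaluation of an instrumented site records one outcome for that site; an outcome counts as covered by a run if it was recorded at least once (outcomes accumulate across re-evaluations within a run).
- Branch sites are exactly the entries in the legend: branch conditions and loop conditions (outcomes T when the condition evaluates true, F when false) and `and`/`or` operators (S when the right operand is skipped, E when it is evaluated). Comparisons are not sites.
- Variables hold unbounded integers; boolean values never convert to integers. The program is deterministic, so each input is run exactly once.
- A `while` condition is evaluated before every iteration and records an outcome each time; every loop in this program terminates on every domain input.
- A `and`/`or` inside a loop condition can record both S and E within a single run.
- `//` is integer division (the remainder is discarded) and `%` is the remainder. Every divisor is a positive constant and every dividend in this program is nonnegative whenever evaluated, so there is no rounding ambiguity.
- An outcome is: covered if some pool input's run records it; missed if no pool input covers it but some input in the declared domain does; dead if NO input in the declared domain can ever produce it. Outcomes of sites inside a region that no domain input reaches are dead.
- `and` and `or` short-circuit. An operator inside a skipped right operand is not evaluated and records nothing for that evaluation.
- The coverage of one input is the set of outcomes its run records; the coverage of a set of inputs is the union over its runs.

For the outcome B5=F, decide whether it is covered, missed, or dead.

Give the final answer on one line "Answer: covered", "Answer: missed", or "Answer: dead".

no pool input records B5=F
but domain input (n=1, x=5, y=5) does record it -> reachable, so missed

Answer: missed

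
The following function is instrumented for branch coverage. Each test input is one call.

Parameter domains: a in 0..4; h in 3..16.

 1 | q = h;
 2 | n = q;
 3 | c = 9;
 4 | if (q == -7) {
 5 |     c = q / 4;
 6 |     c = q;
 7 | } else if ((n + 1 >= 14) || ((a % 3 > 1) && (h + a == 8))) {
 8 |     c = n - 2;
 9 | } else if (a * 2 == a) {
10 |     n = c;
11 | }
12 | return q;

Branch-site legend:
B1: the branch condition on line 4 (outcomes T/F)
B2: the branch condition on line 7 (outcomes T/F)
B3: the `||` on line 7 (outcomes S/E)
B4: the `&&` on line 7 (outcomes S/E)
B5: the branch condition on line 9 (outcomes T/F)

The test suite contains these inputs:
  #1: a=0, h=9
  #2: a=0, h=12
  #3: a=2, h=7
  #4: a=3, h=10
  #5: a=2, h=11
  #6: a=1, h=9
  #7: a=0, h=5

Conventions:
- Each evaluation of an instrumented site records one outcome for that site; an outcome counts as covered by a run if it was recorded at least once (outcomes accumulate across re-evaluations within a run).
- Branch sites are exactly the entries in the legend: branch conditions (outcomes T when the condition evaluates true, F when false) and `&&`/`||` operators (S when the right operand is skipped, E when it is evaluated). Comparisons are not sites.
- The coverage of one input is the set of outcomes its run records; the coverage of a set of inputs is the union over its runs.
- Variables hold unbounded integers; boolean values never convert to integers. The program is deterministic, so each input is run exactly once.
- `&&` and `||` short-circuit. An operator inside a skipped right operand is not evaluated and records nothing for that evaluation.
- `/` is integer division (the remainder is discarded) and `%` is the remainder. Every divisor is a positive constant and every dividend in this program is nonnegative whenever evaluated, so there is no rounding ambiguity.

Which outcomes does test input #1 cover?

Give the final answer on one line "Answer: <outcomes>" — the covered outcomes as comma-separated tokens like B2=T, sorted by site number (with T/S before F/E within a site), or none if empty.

Running input #1 (a=0, h=9), event by event:
  B1->F, B3->E, B4->S, B2->F, B5->T
as a set, this run covers: B1=F, B2=F, B3=E, B4=S, B5=T

Answer: B1=F, B2=F, B3=E, B4=S, B5=T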